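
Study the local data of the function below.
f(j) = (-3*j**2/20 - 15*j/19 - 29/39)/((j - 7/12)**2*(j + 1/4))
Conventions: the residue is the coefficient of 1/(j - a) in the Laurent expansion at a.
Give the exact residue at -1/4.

The residue is -395229/494000.

At the order-1 pole -1/4 set g(j) = (j - (-1/4))*f(j) = (-3*j**2/20 - 15*j/19 - 29/39)/(j - 7/12)**2.
Simple pole: residue = g(a) at a = -1/4, which is -395229/494000.


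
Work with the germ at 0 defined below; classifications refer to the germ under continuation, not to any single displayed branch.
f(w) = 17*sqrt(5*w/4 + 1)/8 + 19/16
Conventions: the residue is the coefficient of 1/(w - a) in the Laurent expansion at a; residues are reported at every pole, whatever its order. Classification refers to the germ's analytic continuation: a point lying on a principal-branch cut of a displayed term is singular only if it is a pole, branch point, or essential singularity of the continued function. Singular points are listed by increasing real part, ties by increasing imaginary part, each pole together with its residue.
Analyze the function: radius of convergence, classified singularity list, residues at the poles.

Branch term (17/8)*sqrt(1 - w/(-4/5)): its argument vanishes at w = -4/5, a square-root branch point, modulus 4/5.
The radius of convergence is the smallest modulus among the singular points: 4/5.

Radius of convergence at 0: 4/5.
At -4/5: an algebraic (square-root) branch point.


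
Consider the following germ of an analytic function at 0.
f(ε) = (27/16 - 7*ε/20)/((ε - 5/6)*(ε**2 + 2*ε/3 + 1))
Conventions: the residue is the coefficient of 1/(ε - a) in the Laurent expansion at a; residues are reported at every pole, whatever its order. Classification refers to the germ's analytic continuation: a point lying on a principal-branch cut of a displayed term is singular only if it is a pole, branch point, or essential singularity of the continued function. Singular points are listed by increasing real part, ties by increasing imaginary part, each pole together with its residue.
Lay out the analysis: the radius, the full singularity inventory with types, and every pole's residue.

Denominator factor (ε**2 + 2*ε/3 + 1): discriminant -32/9, complex-conjugate roots (-1/3) + ((2/3)*sqrt(2))*i and (-1/3) - ((2/3)*sqrt(2))*i; poles of order 1, moduli 1 and 1.
Denominator factor (ε - 5/6): pole of order 1 at 5/6, modulus 5/6.
The radius of convergence is the smallest modulus among the singular points: 5/6.
The factor ε**2 + 2*ε/3 + 1 splits as (ε - a)(ε - a') with a = (-1/3) - ((2/3)*sqrt(2))*i, a' = (-1/3) + ((2/3)*sqrt(2))*i. At the order-1 pole a set g(ε) = (ε - a)*f(ε) = [(27/16 - 7*ε/20)/(ε - 5/6)] / (ε - a').
Simple pole: residue = g(a) at a = (-1/3) - ((2/3)*sqrt(2))*i, which is (-67/216) - ((3479/8640)*sqrt(2))*i.
The factor ε**2 + 2*ε/3 + 1 splits as (ε - a)(ε - a') with a = (-1/3) + ((2/3)*sqrt(2))*i, a' = (-1/3) - ((2/3)*sqrt(2))*i. At the order-1 pole a set g(ε) = (ε - a)*f(ε) = [(27/16 - 7*ε/20)/(ε - 5/6)] / (ε - a').
Simple pole: residue = g(a) at a = (-1/3) + ((2/3)*sqrt(2))*i, which is (-67/216) + ((3479/8640)*sqrt(2))*i.
At the order-1 pole 5/6 set g(ε) = (ε - (5/6))*f(ε) = (27/16 - 7*ε/20)/(ε**2 + 2*ε/3 + 1).
Simple pole: residue = g(a) at a = 5/6, which is 67/108.
List the singular points by increasing real part (a conjugate pair: the negative imaginary part first).

Radius of convergence at 0: 5/6.
At (-1/3) - ((2/3)*sqrt(2))*i: a pole of order 1; residue (-67/216) - ((3479/8640)*sqrt(2))*i.
At (-1/3) + ((2/3)*sqrt(2))*i: a pole of order 1; residue (-67/216) + ((3479/8640)*sqrt(2))*i.
At 5/6: a pole of order 1; residue 67/108.


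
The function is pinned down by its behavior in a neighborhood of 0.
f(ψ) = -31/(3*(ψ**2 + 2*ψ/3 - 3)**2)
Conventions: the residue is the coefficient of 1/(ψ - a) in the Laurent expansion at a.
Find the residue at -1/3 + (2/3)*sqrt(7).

The residue is (279/1568)*sqrt(7).

The factor ψ**2 + 2*ψ/3 - 3 splits as (ψ - a)(ψ - a') with a = -1/3 + (2/3)*sqrt(7), a' = -1/3 - (2/3)*sqrt(7). At the order-2 pole a set g(ψ) = (ψ - a)^2*f(ψ) = [-31/3] / (ψ - a')^2.
Order-2 pole: residue = g'(a); g'(-1/3 + (2/3)*sqrt(7)) = (279/1568)*sqrt(7), so the residue is (279/1568)*sqrt(7).


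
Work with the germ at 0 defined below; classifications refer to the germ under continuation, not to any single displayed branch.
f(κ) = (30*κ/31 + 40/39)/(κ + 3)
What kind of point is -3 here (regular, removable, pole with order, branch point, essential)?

The denominator factor κ + 3 vanishes at -3 and appears to the power 1; the numerator there equals -2270/1209, nonzero, and no other factor vanishes.
Hence a pole whose order is the multiplicity, 1.

The point is a pole of order 1.


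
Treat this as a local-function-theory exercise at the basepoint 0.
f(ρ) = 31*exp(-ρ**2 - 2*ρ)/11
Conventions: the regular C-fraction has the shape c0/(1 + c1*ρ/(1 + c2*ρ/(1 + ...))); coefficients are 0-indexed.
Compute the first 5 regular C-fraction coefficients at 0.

The regular C-fraction coefficients are [31/11, 2, -3/2, 7/18, -29/63].

Taylor coefficients (expand at 0): a_0 = 31/11, a_1 = -62/11, a_2 = 31/11, a_3 = 62/33, a_4 = -155/66.
c0 = a_0 = 31/11. Peel one level at a time: if S = 1 + c*ρ/S' with S'(0) = 1, then c is the ρ-coefficient of S and S' = c*ρ/(S - 1).
S_1 = c0/f = 1 + (2)*ρ + (3)*ρ^2 + ...; c1 = 2.
S_2 = c1*ρ/(S_1 - 1) = 1 + (-3/2)*ρ + (7/12)*ρ^2 + ...; c2 = -3/2.
S_3 = c2*ρ/(S_2 - 1) = 1 + (7/18)*ρ + (29/162)*ρ^2 + ...; c3 = 7/18.
S_4 = c3*ρ/(S_3 - 1) = 1 + (-29/63)*ρ + ...; c4 = -29/63.


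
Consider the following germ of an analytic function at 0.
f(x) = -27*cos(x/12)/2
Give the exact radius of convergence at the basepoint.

The factor cos(x/12) is entire and contributes no finite singular point.
The polynomial part has no poles.
No finite singular points: the Taylor series at 0 converges everywhere.

The radius of convergence is infinite.


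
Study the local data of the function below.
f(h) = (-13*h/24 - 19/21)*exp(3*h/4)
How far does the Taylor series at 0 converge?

The factor exp(3*h/4) is entire and contributes no finite singular point.
The polynomial part has no poles.
No finite singular points: the Taylor series at 0 converges everywhere.

The radius of convergence is infinite.


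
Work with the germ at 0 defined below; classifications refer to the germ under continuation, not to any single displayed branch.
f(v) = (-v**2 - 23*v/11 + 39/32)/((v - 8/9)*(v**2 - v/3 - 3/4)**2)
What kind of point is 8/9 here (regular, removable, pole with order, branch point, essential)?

The denominator factor v - 8/9 vanishes at 8/9 and appears to the power 1; the numerator there equals -40771/28512, nonzero, and no other factor vanishes.
Hence a pole whose order is the multiplicity, 1.

The point is a pole of order 1.


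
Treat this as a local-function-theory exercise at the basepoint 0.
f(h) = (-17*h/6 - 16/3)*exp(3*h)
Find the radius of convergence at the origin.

The factor exp(3*h) is entire and contributes no finite singular point.
The polynomial part has no poles.
No finite singular points: the Taylor series at 0 converges everywhere.

The radius of convergence is infinite.


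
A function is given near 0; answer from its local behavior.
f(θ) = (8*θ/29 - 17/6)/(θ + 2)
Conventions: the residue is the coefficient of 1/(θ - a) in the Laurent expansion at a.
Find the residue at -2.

The residue is -589/174.

At the order-1 pole -2 set g(θ) = (θ - (-2))*f(θ) = 8*θ/29 - 17/6.
Simple pole: residue = g(a) at a = -2, which is -589/174.


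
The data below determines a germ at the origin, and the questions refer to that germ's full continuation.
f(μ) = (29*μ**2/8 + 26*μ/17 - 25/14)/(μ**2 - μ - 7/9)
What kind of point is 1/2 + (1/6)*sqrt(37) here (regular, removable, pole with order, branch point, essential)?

The denominator factor μ**2 - μ - 7/9 vanishes at 1/2 + (1/6)*sqrt(37) and appears to the power 1; the numerator there equals 61877/17136 + (701/816)*sqrt(37), nonzero, and no other factor vanishes.
Hence a pole whose order is the multiplicity, 1.

The point is a pole of order 1.


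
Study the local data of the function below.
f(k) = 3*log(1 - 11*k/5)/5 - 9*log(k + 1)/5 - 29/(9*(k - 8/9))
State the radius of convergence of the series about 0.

The radius of convergence is 5/11.

Denominator factor (k - 8/9): pole of order 1 at 8/9, modulus 8/9.
Branch term (-9/5)*log(1 - k/(-1)): its argument vanishes at k = -1, a logarithmic branch point, modulus 1.
Branch term (3/5)*log(1 - k/(5/11)): its argument vanishes at k = 5/11, a logarithmic branch point, modulus 5/11.
The radius of convergence is the smallest modulus among the singular points: 5/11.


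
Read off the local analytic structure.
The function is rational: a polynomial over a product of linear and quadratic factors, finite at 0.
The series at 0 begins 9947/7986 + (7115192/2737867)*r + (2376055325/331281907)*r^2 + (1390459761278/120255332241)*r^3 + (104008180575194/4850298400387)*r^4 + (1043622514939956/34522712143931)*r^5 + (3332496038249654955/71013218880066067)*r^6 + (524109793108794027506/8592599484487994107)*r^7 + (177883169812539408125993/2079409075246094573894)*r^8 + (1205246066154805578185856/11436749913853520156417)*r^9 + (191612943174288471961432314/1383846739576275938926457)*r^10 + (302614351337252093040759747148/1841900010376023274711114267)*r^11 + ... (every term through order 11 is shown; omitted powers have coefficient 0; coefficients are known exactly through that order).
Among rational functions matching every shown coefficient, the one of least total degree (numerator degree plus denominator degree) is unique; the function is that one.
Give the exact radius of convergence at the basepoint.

The radius of convergence is 1.

No rational of total degree below 10 reproduces all 12 coefficients; solving the [1/9] Pade equations on them gives f(r) = (21*r/34 + 29/6)/((r - 1)**3*(r**2 - 6*r/11 - 11/7)**3), whose expansion matches every shown term.
Denominator factor (r**2 - 6*r/11 - 11/7)^3: discriminant 5576/847, real irrational roots 3/11 + (1/77)*sqrt(9758) and 3/11 - (1/77)*sqrt(9758); poles of order 3, moduli 3/11 + (1/77)*sqrt(9758) and -3/11 + (1/77)*sqrt(9758).
Denominator factor (r - 1)^3: pole of order 3 at 1, modulus 1.
The radius of convergence is the smallest modulus among the singular points: 1.


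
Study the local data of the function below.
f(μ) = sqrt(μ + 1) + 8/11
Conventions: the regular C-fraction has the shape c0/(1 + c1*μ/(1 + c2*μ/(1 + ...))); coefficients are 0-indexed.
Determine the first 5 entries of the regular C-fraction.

Taylor coefficients (expand at 0): a_0 = 19/11, a_1 = 1/2, a_2 = -1/8, a_3 = 1/16, a_4 = -5/128.
c0 = a_0 = 19/11. Peel one level at a time: if S = 1 + c*μ/S' with S'(0) = 1, then c is the μ-coefficient of S and S' = c*μ/(S - 1).
S_1 = c0/f = 1 + (-11/38)*μ + (451/2888)*μ^2 + ...; c1 = -11/38.
S_2 = c1*μ/(S_1 - 1) = 1 + (41/76)*μ + (-1/16)*μ^2 + ...; c2 = 41/76.
S_3 = c2*μ/(S_2 - 1) = 1 + (19/164)*μ + (-1197/26896)*μ^2 + ...; c3 = 19/164.
S_4 = c3*μ/(S_3 - 1) = 1 + (63/164)*μ + ...; c4 = 63/164.

The regular C-fraction coefficients are [19/11, -11/38, 41/76, 19/164, 63/164].


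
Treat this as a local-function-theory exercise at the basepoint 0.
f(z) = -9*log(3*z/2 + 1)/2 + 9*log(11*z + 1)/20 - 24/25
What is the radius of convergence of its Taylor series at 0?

The radius of convergence is 1/11.

Branch term (-9/2)*log(1 - z/(-2/3)): its argument vanishes at z = -2/3, a logarithmic branch point, modulus 2/3.
Branch term (9/20)*log(1 - z/(-1/11)): its argument vanishes at z = -1/11, a logarithmic branch point, modulus 1/11.
The radius of convergence is the smallest modulus among the singular points: 1/11.


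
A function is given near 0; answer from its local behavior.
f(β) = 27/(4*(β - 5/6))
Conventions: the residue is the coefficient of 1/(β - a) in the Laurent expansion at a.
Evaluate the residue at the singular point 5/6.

The residue is 27/4.

At the order-1 pole 5/6 set g(β) = (β - (5/6))*f(β) = 27/4.
Simple pole: residue = g(a) at a = 5/6, which is 27/4.


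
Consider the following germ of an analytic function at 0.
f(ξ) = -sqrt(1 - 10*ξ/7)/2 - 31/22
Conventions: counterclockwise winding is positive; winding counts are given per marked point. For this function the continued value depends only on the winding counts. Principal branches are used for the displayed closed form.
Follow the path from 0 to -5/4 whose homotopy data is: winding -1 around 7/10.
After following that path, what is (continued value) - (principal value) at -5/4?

The rational part is single-valued and drops out of the difference; each branch term changes only by its own monodromy.
(-1/2)*sqrt(1 - ξ/(7/10)): winding -1 is odd, the square root flips sign, contributing -2*(-1/2)*sqrt(1 - (-5/4)/(7/10)) = -2*(-1/2)*sqrt(39/14) = (1/14)*sqrt(546).
Summing the contributions at ξ = -5/4 gives (1/14)*sqrt(546).

Continued minus principal equals (1/14)*sqrt(546).


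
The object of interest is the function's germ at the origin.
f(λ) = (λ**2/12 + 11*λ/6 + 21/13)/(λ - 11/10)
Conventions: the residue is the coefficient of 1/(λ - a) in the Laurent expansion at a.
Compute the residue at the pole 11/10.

At the order-1 pole 11/10 set g(λ) = (λ - (11/10))*f(λ) = λ**2/12 + 11*λ/6 + 21/13.
Simple pole: residue = g(a) at a = 11/10, which is 19411/5200.

The residue is 19411/5200.


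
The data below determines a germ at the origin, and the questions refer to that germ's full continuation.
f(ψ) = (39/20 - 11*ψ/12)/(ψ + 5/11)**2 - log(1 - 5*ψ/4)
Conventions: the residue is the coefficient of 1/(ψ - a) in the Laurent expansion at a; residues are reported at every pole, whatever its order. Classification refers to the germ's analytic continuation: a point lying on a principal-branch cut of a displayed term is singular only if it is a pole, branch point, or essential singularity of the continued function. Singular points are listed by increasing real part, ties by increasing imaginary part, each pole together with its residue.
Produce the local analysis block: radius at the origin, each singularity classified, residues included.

Denominator factor (ψ + 5/11)^2: pole of order 2 at -5/11, modulus 5/11.
Branch term (-1)*log(1 - ψ/(4/5)): its argument vanishes at ψ = 4/5, a logarithmic branch point, modulus 4/5.
The radius of convergence is the smallest modulus among the singular points: 5/11.
The branch term is analytic at -5/11 and contributes nothing to the residue; only the rational part matters.
At the order-2 pole -5/11 set g(ψ) = (ψ - (-5/11))^2*(rational part) = 39/20 - 11*ψ/12.
Order-2 pole: residue = g'(a); g'(-5/11) = -11/12, so the residue is -11/12.
List the singular points by increasing real part (a conjugate pair: the negative imaginary part first).

Radius of convergence at 0: 5/11.
At -5/11: a pole of order 2; residue -11/12.
At 4/5: a logarithmic branch point.


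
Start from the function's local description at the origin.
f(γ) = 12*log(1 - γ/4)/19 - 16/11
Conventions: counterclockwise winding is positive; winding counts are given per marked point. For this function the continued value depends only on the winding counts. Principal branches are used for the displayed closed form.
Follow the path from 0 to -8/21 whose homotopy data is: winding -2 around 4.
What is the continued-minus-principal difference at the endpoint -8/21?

Continued minus principal equals -(48/19)*pi*i.

The rational part is single-valued and drops out of the difference; each branch term changes only by its own monodromy.
(12/19)*log(1 - γ/(4)): each positive loop around 4 adds 2*pi*i to the log, so winding -2 contributes (12/19)*(-2)*2*pi*i = -(48/19)*pi*i.
Summing the contributions at γ = -8/21 gives -(48/19)*pi*i.


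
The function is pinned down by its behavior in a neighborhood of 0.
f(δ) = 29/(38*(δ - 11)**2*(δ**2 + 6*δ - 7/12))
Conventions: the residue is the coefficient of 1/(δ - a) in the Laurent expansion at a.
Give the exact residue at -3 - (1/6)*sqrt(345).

The residue is 29232/95079211 - (429258/10934109265)*sqrt(345).

The factor δ**2 + 6*δ - 7/12 splits as (δ - a)(δ - a') with a = -3 - (1/6)*sqrt(345), a' = -3 + (1/6)*sqrt(345). At the order-1 pole a set g(δ) = (δ - a)*f(δ) = [29/(38*(δ - 11)**2)] / (δ - a').
Simple pole: residue = g(a) at a = -3 - (1/6)*sqrt(345), which is 29232/95079211 - (429258/10934109265)*sqrt(345).


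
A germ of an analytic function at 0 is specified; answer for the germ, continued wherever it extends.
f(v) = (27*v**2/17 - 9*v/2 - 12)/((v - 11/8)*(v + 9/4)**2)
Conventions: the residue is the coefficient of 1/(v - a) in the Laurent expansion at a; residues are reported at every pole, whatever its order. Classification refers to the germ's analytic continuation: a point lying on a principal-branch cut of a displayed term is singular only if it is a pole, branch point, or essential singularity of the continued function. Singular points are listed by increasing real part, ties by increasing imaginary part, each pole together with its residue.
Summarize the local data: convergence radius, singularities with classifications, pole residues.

Denominator factor (v + 9/4)^2: pole of order 2 at -9/4, modulus 9/4.
Denominator factor (v - 11/8): pole of order 1 at 11/8, modulus 11/8.
The radius of convergence is the smallest modulus among the singular points: 11/8.
At the order-2 pole -9/4 set g(v) = (v - (-9/4))^2*f(v) = (27*v**2/17 - 9*v/2 - 12)/(v - 11/8).
Order-2 pole: residue = g'(a); g'(-9/4) = 39228/14297, so the residue is 39228/14297.
At the order-1 pole 11/8 set g(v) = (v - (11/8))*f(v) = (27*v**2/17 - 9*v/2 - 12)/(v + 9/4)**2.
Simple pole: residue = g(a) at a = 11/8, which is -16521/14297.
List the singular points by increasing real part (a conjugate pair: the negative imaginary part first).

Radius of convergence at 0: 11/8.
At -9/4: a pole of order 2; residue 39228/14297.
At 11/8: a pole of order 1; residue -16521/14297.


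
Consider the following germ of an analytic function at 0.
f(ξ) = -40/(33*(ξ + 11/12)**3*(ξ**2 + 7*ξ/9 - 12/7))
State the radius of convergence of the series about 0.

The radius of convergence is 11/12.

Denominator factor (ξ**2 + 7*ξ/9 - 12/7): discriminant 4231/567, real irrational roots -7/18 + (1/126)*sqrt(29617) and -7/18 - (1/126)*sqrt(29617); poles of order 1, moduli -7/18 + (1/126)*sqrt(29617) and 7/18 + (1/126)*sqrt(29617).
Denominator factor (ξ + 11/12)^3: pole of order 3 at -11/12, modulus 11/12.
The radius of convergence is the smallest modulus among the singular points: 11/12.


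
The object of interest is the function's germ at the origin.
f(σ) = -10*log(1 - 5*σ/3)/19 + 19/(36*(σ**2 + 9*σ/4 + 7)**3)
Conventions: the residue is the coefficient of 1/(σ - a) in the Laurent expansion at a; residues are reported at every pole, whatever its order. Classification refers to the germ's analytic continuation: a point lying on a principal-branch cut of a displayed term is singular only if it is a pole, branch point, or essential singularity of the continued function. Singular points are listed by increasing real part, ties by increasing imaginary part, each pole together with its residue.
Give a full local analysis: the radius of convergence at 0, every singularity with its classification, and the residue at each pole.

Radius of convergence at 0: 3/5.
At (-9/8) - ((1/8)*sqrt(367))*i: a pole of order 3; residue ((9728/148292589)*sqrt(367))*i.
At (-9/8) + ((1/8)*sqrt(367))*i: a pole of order 3; residue -((9728/148292589)*sqrt(367))*i.
At 3/5: a logarithmic branch point.

Denominator factor (σ**2 + 9*σ/4 + 7)^3: discriminant -367/16, complex-conjugate roots (-9/8) + ((1/8)*sqrt(367))*i and (-9/8) - ((1/8)*sqrt(367))*i; poles of order 3, moduli sqrt(7) and sqrt(7).
Branch term (-10/19)*log(1 - σ/(3/5)): its argument vanishes at σ = 3/5, a logarithmic branch point, modulus 3/5.
The radius of convergence is the smallest modulus among the singular points: 3/5.
The branch term is analytic at (-9/8) - ((1/8)*sqrt(367))*i and contributes nothing to the residue; only the rational part matters.
The factor σ**2 + 9*σ/4 + 7 splits as (σ - a)(σ - a') with a = (-9/8) - ((1/8)*sqrt(367))*i, a' = (-9/8) + ((1/8)*sqrt(367))*i. At the order-3 pole a set g(σ) = (σ - a)^3*(rational part) = [19/36] / (σ - a')^3.
Order-3 pole: residue = g''(a)/2; g''((-9/8) - ((1/8)*sqrt(367))*i) = ((19456/148292589)*sqrt(367))*i, so the residue is ((9728/148292589)*sqrt(367))*i.
The branch term is analytic at (-9/8) + ((1/8)*sqrt(367))*i and contributes nothing to the residue; only the rational part matters.
The factor σ**2 + 9*σ/4 + 7 splits as (σ - a)(σ - a') with a = (-9/8) + ((1/8)*sqrt(367))*i, a' = (-9/8) - ((1/8)*sqrt(367))*i. At the order-3 pole a set g(σ) = (σ - a)^3*(rational part) = [19/36] / (σ - a')^3.
Order-3 pole: residue = g''(a)/2; g''((-9/8) + ((1/8)*sqrt(367))*i) = -((19456/148292589)*sqrt(367))*i, so the residue is -((9728/148292589)*sqrt(367))*i.
List the singular points by increasing real part (a conjugate pair: the negative imaginary part first).


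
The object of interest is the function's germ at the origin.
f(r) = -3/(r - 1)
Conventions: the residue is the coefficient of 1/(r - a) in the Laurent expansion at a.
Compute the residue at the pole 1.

At the order-1 pole 1 set g(r) = (r - (1))*f(r) = -3.
Simple pole: residue = g(a) at a = 1, which is -3.

The residue is -3.


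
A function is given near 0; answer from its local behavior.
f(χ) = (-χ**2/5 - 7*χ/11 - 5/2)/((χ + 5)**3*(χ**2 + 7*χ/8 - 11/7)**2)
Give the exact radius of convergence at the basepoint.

Denominator factor (χ + 5)^3: pole of order 3 at -5, modulus 5.
Denominator factor (χ**2 + 7*χ/8 - 11/7)^2: discriminant 3159/448, real irrational roots -7/16 + (9/112)*sqrt(273) and -7/16 - (9/112)*sqrt(273); poles of order 2, moduli -7/16 + (9/112)*sqrt(273) and 7/16 + (9/112)*sqrt(273).
The radius of convergence is the smallest modulus among the singular points: -7/16 + (9/112)*sqrt(273).

The radius of convergence is -7/16 + (9/112)*sqrt(273).


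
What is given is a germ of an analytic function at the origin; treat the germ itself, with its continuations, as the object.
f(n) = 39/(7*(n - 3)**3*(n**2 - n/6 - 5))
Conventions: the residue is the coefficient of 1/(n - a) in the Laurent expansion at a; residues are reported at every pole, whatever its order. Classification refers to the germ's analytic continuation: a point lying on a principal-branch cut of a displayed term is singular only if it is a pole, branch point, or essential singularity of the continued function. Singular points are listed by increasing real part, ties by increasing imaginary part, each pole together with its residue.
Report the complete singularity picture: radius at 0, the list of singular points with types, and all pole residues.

Radius of convergence at 0: -1/12 + (1/12)*sqrt(721).
At 1/12 - (1/12)*sqrt(721): a pole of order 1; residue -2041/1029 + (7865/105987)*sqrt(721).
At 1/12 + (1/12)*sqrt(721): a pole of order 1; residue -2041/1029 - (7865/105987)*sqrt(721).
At 3: a pole of order 3; residue 4082/1029.

Denominator factor (n**2 - n/6 - 5): discriminant 721/36, real irrational roots 1/12 + (1/12)*sqrt(721) and 1/12 - (1/12)*sqrt(721); poles of order 1, moduli 1/12 + (1/12)*sqrt(721) and -1/12 + (1/12)*sqrt(721).
Denominator factor (n - 3)^3: pole of order 3 at 3, modulus 3.
The radius of convergence is the smallest modulus among the singular points: -1/12 + (1/12)*sqrt(721).
The factor n**2 - n/6 - 5 splits as (n - a)(n - a') with a = 1/12 - (1/12)*sqrt(721), a' = 1/12 + (1/12)*sqrt(721). At the order-1 pole a set g(n) = (n - a)*f(n) = [39/(7*(n - 3)**3)] / (n - a').
Simple pole: residue = g(a) at a = 1/12 - (1/12)*sqrt(721), which is -2041/1029 + (7865/105987)*sqrt(721).
The factor n**2 - n/6 - 5 splits as (n - a)(n - a') with a = 1/12 + (1/12)*sqrt(721), a' = 1/12 - (1/12)*sqrt(721). At the order-1 pole a set g(n) = (n - a)*f(n) = [39/(7*(n - 3)**3)] / (n - a').
Simple pole: residue = g(a) at a = 1/12 + (1/12)*sqrt(721), which is -2041/1029 - (7865/105987)*sqrt(721).
At the order-3 pole 3 set g(n) = (n - (3))^3*f(n) = 39/(7*(n**2 - n/6 - 5)).
Order-3 pole: residue = g''(a)/2; g''(3) = 8164/1029, so the residue is 4082/1029.
List the singular points by increasing real part (a conjugate pair: the negative imaginary part first).


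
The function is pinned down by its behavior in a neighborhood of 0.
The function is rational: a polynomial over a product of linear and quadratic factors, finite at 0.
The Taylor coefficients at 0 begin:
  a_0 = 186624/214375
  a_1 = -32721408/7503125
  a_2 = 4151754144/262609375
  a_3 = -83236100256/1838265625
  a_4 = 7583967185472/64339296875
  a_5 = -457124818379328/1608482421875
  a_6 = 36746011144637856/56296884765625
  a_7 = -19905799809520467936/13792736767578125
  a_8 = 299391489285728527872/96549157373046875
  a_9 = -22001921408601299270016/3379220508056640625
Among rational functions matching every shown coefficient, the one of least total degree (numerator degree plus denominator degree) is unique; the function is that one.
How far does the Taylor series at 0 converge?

The radius of convergence is 7/12.

No rational of total degree below 8 reproduces all 10 coefficients; solving the [2/6] Pade equations on them gives f(w) = (-23*w**2/14 + 4*w/3 - 4/5)/((w - 5/3)**3*(w + 7/12)**3), whose expansion matches every shown term.
Denominator factor (w + 7/12)^3: pole of order 3 at -7/12, modulus 7/12.
Denominator factor (w - 5/3)^3: pole of order 3 at 5/3, modulus 5/3.
The radius of convergence is the smallest modulus among the singular points: 7/12.


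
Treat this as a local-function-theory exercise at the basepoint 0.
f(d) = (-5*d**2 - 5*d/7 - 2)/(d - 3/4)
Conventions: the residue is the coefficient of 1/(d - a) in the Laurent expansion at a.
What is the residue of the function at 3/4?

The residue is -599/112.

At the order-1 pole 3/4 set g(d) = (d - (3/4))*f(d) = -5*d**2 - 5*d/7 - 2.
Simple pole: residue = g(a) at a = 3/4, which is -599/112.


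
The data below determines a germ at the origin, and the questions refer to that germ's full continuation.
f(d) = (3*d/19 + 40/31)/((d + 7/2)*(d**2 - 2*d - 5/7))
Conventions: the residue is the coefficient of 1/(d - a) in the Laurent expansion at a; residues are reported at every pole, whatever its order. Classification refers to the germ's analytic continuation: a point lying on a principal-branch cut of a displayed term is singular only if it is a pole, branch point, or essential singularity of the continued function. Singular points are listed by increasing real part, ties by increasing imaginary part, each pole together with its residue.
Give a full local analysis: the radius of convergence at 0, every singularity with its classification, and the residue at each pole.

Radius of convergence at 0: -1 + (2/7)*sqrt(21).
At -7/2: a pole of order 1; residue 12166/305691.
At 1 - (2/7)*sqrt(21): a pole of order 1; residue -6083/305691 - (5723/203794)*sqrt(21).
At 1 + (2/7)*sqrt(21): a pole of order 1; residue -6083/305691 + (5723/203794)*sqrt(21).

Denominator factor (d**2 - 2*d - 5/7): discriminant 48/7, real irrational roots 1 + (2/7)*sqrt(21) and 1 - (2/7)*sqrt(21); poles of order 1, moduli 1 + (2/7)*sqrt(21) and -1 + (2/7)*sqrt(21).
Denominator factor (d + 7/2): pole of order 1 at -7/2, modulus 7/2.
The radius of convergence is the smallest modulus among the singular points: -1 + (2/7)*sqrt(21).
At the order-1 pole -7/2 set g(d) = (d - (-7/2))*f(d) = (3*d/19 + 40/31)/(d**2 - 2*d - 5/7).
Simple pole: residue = g(a) at a = -7/2, which is 12166/305691.
The factor d**2 - 2*d - 5/7 splits as (d - a)(d - a') with a = 1 - (2/7)*sqrt(21), a' = 1 + (2/7)*sqrt(21). At the order-1 pole a set g(d) = (d - a)*f(d) = [(3*d/19 + 40/31)/(d + 7/2)] / (d - a').
Simple pole: residue = g(a) at a = 1 - (2/7)*sqrt(21), which is -6083/305691 - (5723/203794)*sqrt(21).
The factor d**2 - 2*d - 5/7 splits as (d - a)(d - a') with a = 1 + (2/7)*sqrt(21), a' = 1 - (2/7)*sqrt(21). At the order-1 pole a set g(d) = (d - a)*f(d) = [(3*d/19 + 40/31)/(d + 7/2)] / (d - a').
Simple pole: residue = g(a) at a = 1 + (2/7)*sqrt(21), which is -6083/305691 + (5723/203794)*sqrt(21).
List the singular points by increasing real part (a conjugate pair: the negative imaginary part first).


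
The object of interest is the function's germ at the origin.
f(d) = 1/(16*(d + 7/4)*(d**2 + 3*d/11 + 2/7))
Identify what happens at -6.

The point is a regular point.

Denominator factors: d + 7/4 = -17/4 at d = -6; d**2 + 3*d/11 + 2/7 = 2668/77 at d = -6 — none vanishes.
So the germ continues analytically to -6.


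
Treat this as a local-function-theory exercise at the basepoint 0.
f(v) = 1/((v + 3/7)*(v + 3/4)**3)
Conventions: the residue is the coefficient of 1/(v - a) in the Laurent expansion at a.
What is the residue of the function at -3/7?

The residue is 21952/729.

At the order-1 pole -3/7 set g(v) = (v - (-3/7))*f(v) = (v + 3/4)**(-3).
Simple pole: residue = g(a) at a = -3/7, which is 21952/729.


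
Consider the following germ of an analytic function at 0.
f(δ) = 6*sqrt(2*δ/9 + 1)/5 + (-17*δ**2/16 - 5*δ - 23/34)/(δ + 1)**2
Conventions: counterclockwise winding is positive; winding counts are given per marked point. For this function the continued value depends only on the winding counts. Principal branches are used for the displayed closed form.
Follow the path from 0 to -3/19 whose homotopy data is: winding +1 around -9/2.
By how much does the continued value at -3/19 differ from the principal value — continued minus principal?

The rational part is single-valued and drops out of the difference; each branch term changes only by its own monodromy.
(6/5)*sqrt(1 - δ/(-9/2)): winding +1 is odd, the square root flips sign, contributing -2*(6/5)*sqrt(1 - (-3/19)/(-9/2)) = -2*(6/5)*sqrt(55/57) = -(4/95)*sqrt(3135).
Summing the contributions at δ = -3/19 gives -(4/95)*sqrt(3135).

Continued minus principal equals -(4/95)*sqrt(3135).


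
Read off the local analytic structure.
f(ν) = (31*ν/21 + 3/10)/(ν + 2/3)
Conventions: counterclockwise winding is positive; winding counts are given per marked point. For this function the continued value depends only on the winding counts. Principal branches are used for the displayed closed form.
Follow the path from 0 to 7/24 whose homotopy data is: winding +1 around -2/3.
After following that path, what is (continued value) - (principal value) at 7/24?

The function is rational, hence single-valued: continuing it around any pole returns the same value, so the difference is 0.

Continued minus principal equals 0.


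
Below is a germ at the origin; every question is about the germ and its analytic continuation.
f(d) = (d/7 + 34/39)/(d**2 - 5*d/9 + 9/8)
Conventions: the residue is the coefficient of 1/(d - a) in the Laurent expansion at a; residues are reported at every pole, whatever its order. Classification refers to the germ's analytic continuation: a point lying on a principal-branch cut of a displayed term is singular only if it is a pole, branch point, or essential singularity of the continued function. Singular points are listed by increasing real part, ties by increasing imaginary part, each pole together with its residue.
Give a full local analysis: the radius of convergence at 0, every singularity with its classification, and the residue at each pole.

Radius of convergence at 0: (3/4)*sqrt(2).
At (5/18) - ((1/36)*sqrt(1358))*i: a pole of order 1; residue (1/14) + ((1493/123578)*sqrt(1358))*i.
At (5/18) + ((1/36)*sqrt(1358))*i: a pole of order 1; residue (1/14) - ((1493/123578)*sqrt(1358))*i.

Denominator factor (d**2 - 5*d/9 + 9/8): discriminant -679/162, complex-conjugate roots (5/18) + ((1/36)*sqrt(1358))*i and (5/18) - ((1/36)*sqrt(1358))*i; poles of order 1, moduli (3/4)*sqrt(2) and (3/4)*sqrt(2).
The radius of convergence is the smallest modulus among the singular points: (3/4)*sqrt(2).
The factor d**2 - 5*d/9 + 9/8 splits as (d - a)(d - a') with a = (5/18) - ((1/36)*sqrt(1358))*i, a' = (5/18) + ((1/36)*sqrt(1358))*i. At the order-1 pole a set g(d) = (d - a)*f(d) = [d/7 + 34/39] / (d - a').
Simple pole: residue = g(a) at a = (5/18) - ((1/36)*sqrt(1358))*i, which is (1/14) + ((1493/123578)*sqrt(1358))*i.
The factor d**2 - 5*d/9 + 9/8 splits as (d - a)(d - a') with a = (5/18) + ((1/36)*sqrt(1358))*i, a' = (5/18) - ((1/36)*sqrt(1358))*i. At the order-1 pole a set g(d) = (d - a)*f(d) = [d/7 + 34/39] / (d - a').
Simple pole: residue = g(a) at a = (5/18) + ((1/36)*sqrt(1358))*i, which is (1/14) - ((1493/123578)*sqrt(1358))*i.
List the singular points by increasing real part (a conjugate pair: the negative imaginary part first).


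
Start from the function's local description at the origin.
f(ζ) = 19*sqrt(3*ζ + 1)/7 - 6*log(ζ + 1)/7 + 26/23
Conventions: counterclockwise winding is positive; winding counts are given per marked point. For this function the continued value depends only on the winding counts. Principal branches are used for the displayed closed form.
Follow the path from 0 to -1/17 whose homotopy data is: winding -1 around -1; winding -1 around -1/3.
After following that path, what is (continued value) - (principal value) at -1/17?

The rational part is single-valued and drops out of the difference; each branch term changes only by its own monodromy.
(19/7)*sqrt(1 - ζ/(-1/3)): winding -1 is odd, the square root flips sign, contributing -2*(19/7)*sqrt(1 - (-1/17)/(-1/3)) = -2*(19/7)*sqrt(14/17) = -(38/119)*sqrt(238).
(-6/7)*log(1 - ζ/(-1)): each positive loop around -1 adds 2*pi*i to the log, so winding -1 contributes (-6/7)*(-1)*2*pi*i = (12/7)*pi*i.
Summing the contributions at ζ = -1/17 gives (-(38/119)*sqrt(238)) + ((12/7)*pi)*i.

Continued minus principal equals (-(38/119)*sqrt(238)) + ((12/7)*pi)*i.


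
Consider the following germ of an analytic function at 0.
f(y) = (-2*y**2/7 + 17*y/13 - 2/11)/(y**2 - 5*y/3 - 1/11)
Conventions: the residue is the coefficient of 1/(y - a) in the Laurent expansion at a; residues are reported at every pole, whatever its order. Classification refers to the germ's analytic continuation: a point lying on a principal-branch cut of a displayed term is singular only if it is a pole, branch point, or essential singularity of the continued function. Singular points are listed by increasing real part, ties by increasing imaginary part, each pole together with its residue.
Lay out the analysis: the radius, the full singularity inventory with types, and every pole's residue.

Radius of convergence at 0: -5/6 + (1/66)*sqrt(3421).
At 5/6 - (1/66)*sqrt(3421): a pole of order 1; residue 227/546 - (8741/1867866)*sqrt(3421).
At 5/6 + (1/66)*sqrt(3421): a pole of order 1; residue 227/546 + (8741/1867866)*sqrt(3421).


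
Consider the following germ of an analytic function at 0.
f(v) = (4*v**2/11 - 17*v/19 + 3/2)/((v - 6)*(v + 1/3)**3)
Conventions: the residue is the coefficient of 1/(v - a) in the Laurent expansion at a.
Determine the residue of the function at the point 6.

At the order-1 pole 6 set g(v) = (v - (6))*f(v) = (4*v**2/11 - 17*v/19 + 3/2)/(v + 1/3)**3.
Simple pole: residue = g(a) at a = 6, which is 104085/2867062.

The residue is 104085/2867062.


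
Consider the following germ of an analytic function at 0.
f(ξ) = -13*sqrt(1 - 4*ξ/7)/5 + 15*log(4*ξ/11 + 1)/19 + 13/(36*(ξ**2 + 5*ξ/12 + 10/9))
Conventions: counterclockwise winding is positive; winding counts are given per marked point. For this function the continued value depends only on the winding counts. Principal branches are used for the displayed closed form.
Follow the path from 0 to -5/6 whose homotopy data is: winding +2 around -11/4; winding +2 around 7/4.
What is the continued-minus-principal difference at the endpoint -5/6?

The rational part is single-valued and drops out of the difference; each branch term changes only by its own monodromy.
(15/19)*log(1 - ξ/(-11/4)): each positive loop around -11/4 adds 2*pi*i to the log, so winding +2 contributes (15/19)*(2)*2*pi*i = (60/19)*pi*i.
(-13/5)*sqrt(1 - ξ/(7/4)): winding +2 is even, the square root returns to the same sheet, contribution 0.
Summing the contributions at ξ = -5/6 gives (60/19)*pi*i.

Continued minus principal equals (60/19)*pi*i.


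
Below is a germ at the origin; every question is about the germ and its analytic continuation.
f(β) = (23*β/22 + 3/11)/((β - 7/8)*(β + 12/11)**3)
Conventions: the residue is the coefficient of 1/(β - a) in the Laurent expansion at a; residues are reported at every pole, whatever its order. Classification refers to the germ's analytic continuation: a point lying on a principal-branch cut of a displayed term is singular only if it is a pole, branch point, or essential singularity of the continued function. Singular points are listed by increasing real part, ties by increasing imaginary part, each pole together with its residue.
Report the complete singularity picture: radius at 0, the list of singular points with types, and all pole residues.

Denominator factor (β - 7/8): pole of order 1 at 7/8, modulus 7/8.
Denominator factor (β + 12/11)^3: pole of order 3 at -12/11, modulus 12/11.
The radius of convergence is the smallest modulus among the singular points: 7/8.
At the order-3 pole -12/11 set g(β) = (β - (-12/11))^3*f(β) = (23*β/22 + 3/11)/(β - 7/8).
Order-3 pole: residue = g''(a)/2; g''(-12/11) = -1618496/5177717, so the residue is -809248/5177717.
At the order-1 pole 7/8 set g(β) = (β - (7/8))*f(β) = (23*β/22 + 3/11)/(β + 12/11)**3.
Simple pole: residue = g(a) at a = 7/8, which is 809248/5177717.
List the singular points by increasing real part (a conjugate pair: the negative imaginary part first).

Radius of convergence at 0: 7/8.
At -12/11: a pole of order 3; residue -809248/5177717.
At 7/8: a pole of order 1; residue 809248/5177717.


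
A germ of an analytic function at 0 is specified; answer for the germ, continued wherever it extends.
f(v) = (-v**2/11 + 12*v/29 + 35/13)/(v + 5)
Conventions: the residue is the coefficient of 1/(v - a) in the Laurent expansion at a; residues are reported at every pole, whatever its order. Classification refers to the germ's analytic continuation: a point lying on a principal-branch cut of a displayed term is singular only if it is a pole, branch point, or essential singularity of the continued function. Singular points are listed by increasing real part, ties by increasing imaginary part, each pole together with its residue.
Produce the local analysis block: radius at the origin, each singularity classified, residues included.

Radius of convergence at 0: 5.
At -5: a pole of order 1; residue -6840/4147.

Denominator factor (v + 5): pole of order 1 at -5, modulus 5.
The radius of convergence is the smallest modulus among the singular points: 5.
At the order-1 pole -5 set g(v) = (v - (-5))*f(v) = -v**2/11 + 12*v/29 + 35/13.
Simple pole: residue = g(a) at a = -5, which is -6840/4147.


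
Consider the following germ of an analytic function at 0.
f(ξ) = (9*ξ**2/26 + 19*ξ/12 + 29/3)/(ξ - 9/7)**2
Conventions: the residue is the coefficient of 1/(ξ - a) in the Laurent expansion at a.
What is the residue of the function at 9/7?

At the order-2 pole 9/7 set g(ξ) = (ξ - (9/7))^2*f(ξ) = 9*ξ**2/26 + 19*ξ/12 + 29/3.
Order-2 pole: residue = g'(a); g'(9/7) = 2701/1092, so the residue is 2701/1092.

The residue is 2701/1092.


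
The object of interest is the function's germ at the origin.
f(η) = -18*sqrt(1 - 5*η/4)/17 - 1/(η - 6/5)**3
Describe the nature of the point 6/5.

The denominator factor η - 6/5 vanishes at 6/5 and appears to the power 3; the numerator there equals -1, nonzero, and no other factor vanishes.
The branch terms are analytic at this point.
Hence a pole whose order is the multiplicity, 3.

The point is a pole of order 3.


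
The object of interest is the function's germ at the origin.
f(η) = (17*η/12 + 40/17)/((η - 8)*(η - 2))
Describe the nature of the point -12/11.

The point is a regular point.

Denominator factors: η - 8 = -100/11 at η = -12/11; η - 2 = -34/11 at η = -12/11 — none vanishes.
So the germ continues analytically to -12/11.


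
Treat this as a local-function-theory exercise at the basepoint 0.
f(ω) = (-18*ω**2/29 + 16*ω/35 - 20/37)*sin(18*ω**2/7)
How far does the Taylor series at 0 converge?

The radius of convergence is infinite.

The factor sin(18*ω**2/7) is entire and contributes no finite singular point.
The polynomial part has no poles.
No finite singular points: the Taylor series at 0 converges everywhere.
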